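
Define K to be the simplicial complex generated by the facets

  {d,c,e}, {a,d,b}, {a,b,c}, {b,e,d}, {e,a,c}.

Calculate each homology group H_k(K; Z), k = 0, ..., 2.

Order the vertices as a < b < c < d < e. Listing each simplex with vertices in this order, K has dimension 2 with simplices:

  0-simplices (5): a, b, c, d, e
  1-simplices (10): ab, ac, ad, ae, bc, bd, be, cd, ce, de
  2-simplices (5): abc, abd, ace, bde, cde

Hence C_0 ≅ Z^5, C_1 ≅ Z^10, C_2 ≅ Z^5.

∂_1: C_1 → C_0 maps an edge to its endpoints' difference, ∂[p,q] = q − p. For instance
  ∂ac = c − a.
The resulting 5×10 matrix has rank 4, and its Smith normal form has invariant factors (1,1,1,1).

Boundary ∂_2: C_2 → C_1 sends each 2-simplex [p,q,r] to [q,r] − [p,r] + [p,q]. For instance
  ∂abc = bc − ac + ab,
  ∂bde = de − be + bd.
The 10×5 boundary matrix has rank 5 and Smith normal form diag(1,1,1,1,1).

Now H_k = ker ∂_k / im ∂_{k+1}, so:

  H_0: rank C_0 − rank ∂_1 = 5 − 4 = 1, and the invariant factors of ∂_1 are all 1, so H_0 ≅ Z.
  H_1: rank ker ∂_1 − rank ∂_2 = (10 − 4) − 5 = 1, and the invariant factors of ∂_2 are all 1, so H_1 ≅ Z.
  H_2: rank ker ∂_2 − rank ∂_3 = (5 − 5) − 0 = 0, and there is no ∂_3, so H_2 ≅ 0.

As a check, the Euler characteristic is 5 − 10 + 5 = 0, which agrees with 1 − 1 + 0 = 0.
(K is a triangulation of the Möbius band.)

H_0 = Z,  H_1 = Z,  H_2 = 0.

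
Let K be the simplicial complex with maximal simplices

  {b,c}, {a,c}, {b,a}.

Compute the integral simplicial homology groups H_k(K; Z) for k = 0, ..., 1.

H_0 ≅ Z,  H_1 ≅ Z.

Fix the vertex order a < b < c and write every simplex with vertices in increasing order. Then dim K = 1 and the simplices of K are:

  0-simplices (3): a, b, c
  1-simplices (3): ab, ac, bc

giving chain groups C_0 ≅ Z^3, C_1 ≅ Z^3.

∂_1: C_1 → C_0 is given by ∂[p,q] = [q] − [p]. For instance
  ∂bc = c − b.
This gives a 3×3 integer matrix of rank 2; reducing to Smith normal form yields diagonal entries (1,1).

Computing H_k = (kernel of ∂_k) / (image of ∂_{k+1}):

  H_0: rank C_0 − rank ∂_1 = 3 − 2 = 1, and the invariant factors of ∂_1 are all 1, so H_0 ≅ Z.
  H_1: rank ker ∂_1 − rank ∂_2 = (3 − 2) − 0 = 1, and there is no ∂_2, so H_1 ≅ Z.

As a check, the Euler characteristic is 3 − 3 = 0, which agrees with 1 − 1 = 0.
(K is a triangulation of the circle S^1.)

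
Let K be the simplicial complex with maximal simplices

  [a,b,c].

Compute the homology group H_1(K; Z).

Take the total order a < b < c on the vertex set. Then K (dimension 2) consists of the simplices:

  0-simplices (3): a, b, c
  1-simplices (3): ab, ac, bc
  2-simplices (1): abc

so the chain groups are C_0 ≅ Z^3, C_1 ≅ Z^3, C_2 ≅ Z^1.

The boundary map ∂_1: C_1 → C_0 is given by ∂[p,q] = [q] − [p].
This gives a 3×3 integer matrix of rank 2; reducing to Smith normal form yields diagonal entries (1,1).

∂_2: C_2 → C_1 maps a triangle to the signed sum of its edges. For instance
  ∂abc = bc − ac + ab.
The resulting 3×1 matrix has rank 1, and its Smith normal form has invariant factors (1).

Computing H_k = (kernel of ∂_k) / (image of ∂_{k+1}):

  H_1: rank ker ∂_1 − rank ∂_2 = (3 − 2) − 1 = 0, and the invariant factors of ∂_2 are all 1, so H_1 ≅ 0.

H_1 = 0.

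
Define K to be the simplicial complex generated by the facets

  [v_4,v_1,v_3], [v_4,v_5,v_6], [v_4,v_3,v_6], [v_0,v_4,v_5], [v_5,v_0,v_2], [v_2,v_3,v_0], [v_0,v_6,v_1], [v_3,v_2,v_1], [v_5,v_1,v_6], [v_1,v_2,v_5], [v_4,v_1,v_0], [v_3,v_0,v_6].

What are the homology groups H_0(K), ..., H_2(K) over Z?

H_0 = Z,  H_1 = Z/2,  H_2 = 0.

Order the vertices as v_0 < v_1 < v_2 < v_3 < v_4 < v_5 < v_6. Listing each simplex with vertices in this order, K has dimension 2 with simplices:

  0-simplices (7): [v_0], [v_1], [v_2], [v_3], [v_4], [v_5], [v_6]
  1-simplices (18): (18 of them)
  2-simplices (12): (12 of them)

Hence C_0 ≅ Z^7, C_1 ≅ Z^18, C_2 ≅ Z^12.

The boundary map ∂_1: C_1 → C_0 sends each edge [p,q] (with p < q) to q − p. For instance
  ∂[v_0,v_3] = [v_3] − [v_0].
As a 7×18 matrix over Z this has rank 6, with invariant factors (1,1,1,1,1,1).

Boundary ∂_2: C_2 → C_1 acts by ∂[p,q,r] = [q,r] − [p,r] + [p,q]. For instance
  ∂[v_0,v_4,v_5] = [v_4,v_5] − [v_0,v_5] + [v_0,v_4],
  ∂[v_3,v_4,v_6] = [v_4,v_6] − [v_3,v_6] + [v_3,v_4].
This gives a 18×12 integer matrix of rank 12; reducing to Smith normal form yields diagonal entries (1,1,1,1,1,1,1,1,1,1,1,2).

Now H_k = ker ∂_k / im ∂_{k+1}, so:

  H_0: rank C_0 − rank ∂_1 = 7 − 6 = 1, and the invariant factors of ∂_1 are all 1, so H_0 ≅ Z.
  H_1: rank ker ∂_1 − rank ∂_2 = (18 − 6) − 12 = 0, and ∂_2 has invariant factor 2 > 1, so H_1 ≅ Z/2.
  H_2: rank ker ∂_2 − rank ∂_3 = (12 − 12) − 0 = 0, and there is no ∂_3, so H_2 ≅ 0.

As a check, the Euler characteristic is 7 − 18 + 12 = 1, which agrees with 1 − 0 + 0 = 1.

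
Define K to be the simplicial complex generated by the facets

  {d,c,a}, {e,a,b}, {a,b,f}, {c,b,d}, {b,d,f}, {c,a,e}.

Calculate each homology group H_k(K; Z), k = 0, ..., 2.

H_0 = Z,  H_1 = Z,  H_2 = 0.

K has 6 vertices, 12 edges, 6 triangles.
rank ∂_0 = 0, rank ∂_1 = 5 ⇒ b_0 = 6 − 0 − 5 = 1; all invariant factors of ∂_1 are 1 so no torsion. So H_0 ≅ Z.
rank ∂_1 = 5, rank ∂_2 = 6 ⇒ b_1 = 12 − 5 − 6 = 1; all invariant factors of ∂_2 are 1 so no torsion. So H_1 ≅ Z.
rank ∂_2 = 6, rank ∂_3 = 0 ⇒ b_2 = 6 − 6 − 0 = 0. So H_2 ≅ 0.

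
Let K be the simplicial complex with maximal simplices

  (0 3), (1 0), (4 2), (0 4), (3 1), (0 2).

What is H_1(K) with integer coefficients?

Fix the vertex order 0 < 1 < 2 < 3 < 4 and write every simplex with vertices in increasing order. Then dim K = 1 and the simplices of K are:

  0-simplices (5): [0], [1], [2], [3], [4]
  1-simplices (6): [0,1], [0,2], [0,3], [0,4], [1,3], [2,4]

giving chain groups C_0 ≅ Z^5, C_1 ≅ Z^6.

∂_1: C_1 → C_0 is given by ∂[p,q] = [q] − [p]. For instance
  ∂[2,4] = [4] − [2].
As a 5×6 matrix over Z this has rank 4, with invariant factors (1,1,1,1).

Now H_k = ker ∂_k / im ∂_{k+1}, so:

  H_1: rank ker ∂_1 − rank ∂_2 = (6 − 4) − 0 = 2, and there is no ∂_2, so H_1 = Z^2.

(K is a triangulation of a wedge of 2 circles.)

H_1 ≅ Z^2.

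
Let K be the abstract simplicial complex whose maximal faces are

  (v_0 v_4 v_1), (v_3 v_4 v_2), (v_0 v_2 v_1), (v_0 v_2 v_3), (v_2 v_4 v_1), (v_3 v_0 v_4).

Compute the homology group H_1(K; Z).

H_1 = 0.

We work with the vertex ordering v_0 < v_1 < v_2 < v_3 < v_4. The simplices of K, each written with vertices in increasing order, are:

  0-simplices (5): [v_0], [v_1], [v_2], [v_3], [v_4]
  1-simplices (9): [v_0,v_1], [v_0,v_2], [v_0,v_3], [v_0,v_4], [v_1,v_2], [v_1,v_4], [v_2,v_3], [v_2,v_4], [v_3,v_4]
  2-simplices (6): [v_0,v_1,v_2], [v_0,v_1,v_4], [v_0,v_2,v_3], [v_0,v_3,v_4], [v_1,v_2,v_4], [v_2,v_3,v_4]

Hence C_0 ≅ Z^5, C_1 ≅ Z^9, C_2 ≅ Z^6.

Boundary ∂_1: C_1 → C_0 sends each edge [p,q] (with p < q) to q − p. For instance
  ∂[v_3,v_4] = [v_4] − [v_3].
The resulting 5×9 matrix has rank 4, and its Smith normal form has invariant factors (1,1,1,1).

The boundary map ∂_2: C_2 → C_1 acts by ∂[p,q,r] = [q,r] − [p,r] + [p,q]. For instance
  ∂[v_1,v_2,v_4] = [v_2,v_4] − [v_1,v_4] + [v_1,v_2],
  ∂[v_0,v_1,v_2] = [v_1,v_2] − [v_0,v_2] + [v_0,v_1].
As a 9×6 matrix over Z this has rank 5, with invariant factors (1,1,1,1,1).

Now H_k = ker ∂_k / im ∂_{k+1}, so:

  H_1: rank ker ∂_1 − rank ∂_2 = (9 − 4) − 5 = 0, and the invariant factors of ∂_2 are all 1, so H_1 ≅ 0.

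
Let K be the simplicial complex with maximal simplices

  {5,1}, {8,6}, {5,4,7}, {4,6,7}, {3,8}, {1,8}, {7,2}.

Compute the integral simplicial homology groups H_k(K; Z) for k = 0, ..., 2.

H_0 = Z,  H_1 = Z,  H_2 = 0.

Fix the vertex order 1 < 2 < 3 < 4 < 5 < 6 < 7 < 8 and write every simplex with vertices in increasing order. Then dim K = 2 and the simplices of K are:

  0-simplices (8): [1], [2], [3], [4], [5], [6], [7], [8]
  1-simplices (10): [1,5], [1,8], [2,7], [3,8], [4,5], [4,6], [4,7], [5,7], [6,7], [6,8]
  2-simplices (2): [4,5,7], [4,6,7]

so the chain groups are C_0 ≅ Z^8, C_1 ≅ Z^10, C_2 ≅ Z^2.

The boundary map ∂_1: C_1 → C_0 maps an edge to its endpoints' difference, ∂[p,q] = q − p. For instance
  ∂[4,7] = [7] − [4].
The resulting 8×10 matrix has rank 7, and its Smith normal form has invariant factors (1,1,1,1,1,1,1).

Boundary ∂_2: C_2 → C_1 acts by ∂[p,q,r] = [q,r] − [p,r] + [p,q]. For instance
  ∂[4,5,7] = [5,7] − [4,7] + [4,5],
  ∂[4,6,7] = [6,7] − [4,7] + [4,6].
The resulting 10×2 matrix has rank 2, and its Smith normal form has invariant factors (1,1).

Reading off H_k = ker ∂_k / im ∂_{k+1}:

  H_0: rank C_0 − rank ∂_1 = 8 − 7 = 1, and the invariant factors of ∂_1 are all 1, so H_0 = Z.
  H_1: rank ker ∂_1 − rank ∂_2 = (10 − 7) − 2 = 1, and the invariant factors of ∂_2 are all 1, so H_1 = Z.
  H_2: rank ker ∂_2 − rank ∂_3 = (2 − 2) − 0 = 0, and there is no ∂_3, so H_2 = 0.

As a check, the Euler characteristic is 8 − 10 + 2 = 0, which agrees with 1 − 1 + 0 = 0.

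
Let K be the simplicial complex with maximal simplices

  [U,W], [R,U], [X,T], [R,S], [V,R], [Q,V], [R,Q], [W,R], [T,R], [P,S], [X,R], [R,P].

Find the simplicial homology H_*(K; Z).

Order the vertices as P < Q < R < S < T < U < V < W < X. Listing each simplex with vertices in this order, K has dimension 1 with simplices:

  0-simplices (9): P, Q, R, S, T, U, V, W, X
  1-simplices (12): PR, PS, QR, QV, RS, RT, RU, RV, RW, RX, TX, UW

so the chain groups are C_0 ≅ Z^9, C_1 ≅ Z^12.

Boundary ∂_1: C_1 → C_0 maps an edge to its endpoints' difference, ∂[p,q] = q − p. For instance
  ∂QV = V − Q.
This gives a 9×12 integer matrix of rank 8; reducing to Smith normal form yields diagonal entries (1,1,1,1,1,1,1,1).

From H_k ≅ ker(∂_k) / im(∂_{k+1}) we obtain:

  H_0: rank C_0 − rank ∂_1 = 9 − 8 = 1, and the invariant factors of ∂_1 are all 1, so H_0 ≅ Z.
  H_1: rank ker ∂_1 − rank ∂_2 = (12 − 8) − 0 = 4, and there is no ∂_2, so H_1 ≅ Z^4.

H_0 = Z,  H_1 = Z^4.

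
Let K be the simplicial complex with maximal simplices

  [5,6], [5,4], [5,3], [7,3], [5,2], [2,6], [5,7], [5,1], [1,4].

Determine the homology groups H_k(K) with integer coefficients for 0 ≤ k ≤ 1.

Order the vertices as 1 < 2 < 3 < 4 < 5 < 6 < 7. Listing each simplex with vertices in this order, K has dimension 1 with simplices:

  0-simplices (7): [1], [2], [3], [4], [5], [6], [7]
  1-simplices (9): [1,4], [1,5], [2,5], [2,6], [3,5], [3,7], [4,5], [5,6], [5,7]

Hence C_0 ≅ Z^7, C_1 ≅ Z^9.

The boundary map ∂_1: C_1 → C_0 maps an edge to its endpoints' difference, ∂[p,q] = q − p.
The 7×9 boundary matrix has rank 6 and Smith normal form diag(1,1,1,1,1,1).

Now H_k = ker ∂_k / im ∂_{k+1}, so:

  H_0: rank C_0 − rank ∂_1 = 7 − 6 = 1, and the invariant factors of ∂_1 are all 1, so H_0 ≅ Z.
  H_1: rank ker ∂_1 − rank ∂_2 = (9 − 6) − 0 = 3, and there is no ∂_2, so H_1 ≅ Z^3.

H_0 = Z,  H_1 = Z^3.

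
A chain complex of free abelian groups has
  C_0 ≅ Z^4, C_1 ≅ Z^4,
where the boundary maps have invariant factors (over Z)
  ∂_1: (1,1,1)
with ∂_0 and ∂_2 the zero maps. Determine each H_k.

H_0 ≅ Z,  H_1 ≅ Z.

H_0: b_0 = 4 − 0 − 3 = 1; torsion from ∂_1 factors > 1: none. So H_0 ≅ Z.
H_1: b_1 = 4 − 3 − 0 = 1; torsion from ∂_2 factors > 1: none. So H_1 ≅ Z.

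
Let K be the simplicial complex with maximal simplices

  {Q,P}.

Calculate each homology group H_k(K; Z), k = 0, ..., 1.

K has 2 vertices, 1 edge.
rank ∂_0 = 0, rank ∂_1 = 1 ⇒ b_0 = 2 − 0 − 1 = 1; all invariant factors of ∂_1 are 1 so no torsion. So H_0 = Z.
rank ∂_1 = 1, rank ∂_2 = 0 ⇒ b_1 = 1 − 1 − 0 = 0. So H_1 = 0.

H_0 = Z,  H_1 = 0.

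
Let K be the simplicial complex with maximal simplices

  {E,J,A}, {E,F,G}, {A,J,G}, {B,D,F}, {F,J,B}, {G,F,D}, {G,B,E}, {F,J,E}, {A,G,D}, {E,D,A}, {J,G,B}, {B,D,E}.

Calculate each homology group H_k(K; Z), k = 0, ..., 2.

H_0 = Z,  H_1 = Z/2,  H_2 = 0.

Take the total order A < B < D < E < F < G < J on the vertex set. Then K (dimension 2) consists of the simplices:

  0-simplices (7): A, B, D, E, F, G, J
  1-simplices (18): AD, AE, AG, AJ, BD, BE, BF, BG, BJ, DE, DF, DG, EF, EG, EJ, FG, FJ, GJ
  2-simplices (12): ADE, ADG, AEJ, AGJ, BDE, BDF, BEG, BFJ, BGJ, DFG, EFG, EFJ

so the chain groups are C_0 ≅ Z^7, C_1 ≅ Z^18, C_2 ≅ Z^12.

The boundary map ∂_1: C_1 → C_0 maps an edge to its endpoints' difference, ∂[p,q] = q − p.
This gives a 7×18 integer matrix of rank 6; reducing to Smith normal form yields diagonal entries (1,1,1,1,1,1).

Boundary ∂_2: C_2 → C_1 sends each 2-simplex [p,q,r] to [q,r] − [p,r] + [p,q]. For instance
  ∂AEJ = EJ − AJ + AE,
  ∂ADE = DE − AE + AD.
As a 18×12 matrix over Z this has rank 12, with invariant factors (1,1,1,1,1,1,1,1,1,1,1,2).

From H_k ≅ ker(∂_k) / im(∂_{k+1}) we obtain:

  H_0: rank C_0 − rank ∂_1 = 7 − 6 = 1, and the invariant factors of ∂_1 are all 1, so H_0 = Z.
  H_1: rank ker ∂_1 − rank ∂_2 = (18 − 6) − 12 = 0, and ∂_2 has invariant factor 2 > 1, so H_1 = Z/2.
  H_2: rank ker ∂_2 − rank ∂_3 = (12 − 12) − 0 = 0, and there is no ∂_3, so H_2 = 0.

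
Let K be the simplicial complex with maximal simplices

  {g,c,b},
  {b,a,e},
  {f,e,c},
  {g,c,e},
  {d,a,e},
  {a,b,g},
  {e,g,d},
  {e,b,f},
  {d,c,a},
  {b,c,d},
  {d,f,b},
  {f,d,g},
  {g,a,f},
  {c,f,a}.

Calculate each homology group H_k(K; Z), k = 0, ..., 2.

Fix the vertex order a < b < c < d < e < f < g and write every simplex with vertices in increasing order. Then dim K = 2 and the simplices of K are:

  0-simplices (7): a, b, c, d, e, f, g
  1-simplices (21): ab, ac, ad, ae, af, ag, bc, bd, be, bf, bg, cd, ce, cf, cg, de, df, dg, ef, eg, fg
  2-simplices (14): abe, abg, acd, acf, ade, afg, bcd, bcg, bdf, bef, cef, ceg, deg, dfg

giving chain groups C_0 ≅ Z^7, C_1 ≅ Z^21, C_2 ≅ Z^14.

∂_1: C_1 → C_0 sends each edge [p,q] (with p < q) to q − p. For instance
  ∂ab = b − a.
This gives a 7×21 integer matrix of rank 6; reducing to Smith normal form yields diagonal entries (1,1,1,1,1,1).

The boundary map ∂_2: C_2 → C_1 acts by ∂[p,q,r] = [q,r] − [p,r] + [p,q]. For instance
  ∂abg = bg − ag + ab,
  ∂bcd = cd − bd + bc.
The 21×14 boundary matrix has rank 13 and Smith normal form diag(1,1,1,1,1,1,1,1,1,1,1,1,1).

Now H_k = ker ∂_k / im ∂_{k+1}, so:

  H_0: rank C_0 − rank ∂_1 = 7 − 6 = 1, and the invariant factors of ∂_1 are all 1, so H_0 = Z.
  H_1: rank ker ∂_1 − rank ∂_2 = (21 − 6) − 13 = 2, and the invariant factors of ∂_2 are all 1, so H_1 = Z^2.
  H_2: rank ker ∂_2 − rank ∂_3 = (14 − 13) − 0 = 1, and there is no ∂_3, so H_2 = Z.

H_0 ≅ Z,  H_1 ≅ Z^2,  H_2 ≅ Z.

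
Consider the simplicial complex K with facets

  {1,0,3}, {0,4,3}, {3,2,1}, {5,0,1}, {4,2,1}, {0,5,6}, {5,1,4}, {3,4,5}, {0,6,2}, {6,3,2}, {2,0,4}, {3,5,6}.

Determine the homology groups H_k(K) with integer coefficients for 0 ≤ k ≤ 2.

We work with the vertex ordering 0 < 1 < 2 < 3 < 4 < 5 < 6. The simplices of K, each written with vertices in increasing order, are:

  0-simplices (7): [0], [1], [2], [3], [4], [5], [6]
  1-simplices (18): [0,1], [0,2], [0,3], [0,4], [0,5], [0,6], [1,2], [1,3], [1,4], [1,5], [2,3], [2,4], [2,6], [3,4], [3,5], [3,6], [4,5], [5,6]
  2-simplices (12): [0,1,3], [0,1,5], [0,2,4], [0,2,6], [0,3,4], [0,5,6], [1,2,3], [1,2,4], [1,4,5], [2,3,6], [3,4,5], [3,5,6]

Hence C_0 ≅ Z^7, C_1 ≅ Z^18, C_2 ≅ Z^12.

∂_1: C_1 → C_0 is given by ∂[p,q] = [q] − [p]. For instance
  ∂[1,2] = [2] − [1].
The 7×18 boundary matrix has rank 6 and Smith normal form diag(1,1,1,1,1,1).

∂_2: C_2 → C_1 acts by ∂[p,q,r] = [q,r] − [p,r] + [p,q]. For instance
  ∂[0,1,5] = [1,5] − [0,5] + [0,1],
  ∂[0,3,4] = [3,4] − [0,4] + [0,3].
The 18×12 boundary matrix has rank 12 and Smith normal form diag(1,1,1,1,1,1,1,1,1,1,1,2).

From H_k ≅ ker(∂_k) / im(∂_{k+1}) we obtain:

  H_0: rank C_0 − rank ∂_1 = 7 − 6 = 1, and the invariant factors of ∂_1 are all 1, so H_0 ≅ Z.
  H_1: rank ker ∂_1 − rank ∂_2 = (18 − 6) − 12 = 0, and ∂_2 has invariant factor 2 > 1, so H_1 ≅ Z/2Z.
  H_2: rank ker ∂_2 − rank ∂_3 = (12 − 12) − 0 = 0, and there is no ∂_3, so H_2 ≅ 0.

H_0 = Z,  H_1 = Z/2Z,  H_2 = 0.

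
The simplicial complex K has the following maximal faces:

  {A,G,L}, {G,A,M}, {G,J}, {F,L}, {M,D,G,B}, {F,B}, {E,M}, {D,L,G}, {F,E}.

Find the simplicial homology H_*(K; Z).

H_0 ≅ Z,  H_1 ≅ Z^2,  H_2 = 0,  H_3 = 0.

Fix the vertex order A < B < D < E < F < G < J < L < M and write every simplex with vertices in increasing order. Then dim K = 3 and the simplices of K are:

  0-simplices (9): A, B, D, E, F, G, J, L, M
  1-simplices (16): AG, AL, AM, BD, BF, BG, BM, DG, DL, DM, EF, EM, FL, GJ, GL, GM
  2-simplices (7): AGL, AGM, BDG, BDM, BGM, DGL, DGM
  3-simplices (1): BDGM

Hence C_0 ≅ Z^9, C_1 ≅ Z^16, C_2 ≅ Z^7, C_3 ≅ Z^1.

Boundary ∂_1: C_1 → C_0 maps an edge to its endpoints' difference, ∂[p,q] = q − p. For instance
  ∂GJ = J − G.
The resulting 9×16 matrix has rank 8, and its Smith normal form has invariant factors (1,1,1,1,1,1,1,1).

∂_2: C_2 → C_1 maps a triangle to the signed sum of its edges. For instance
  ∂BGM = GM − BM + BG,
  ∂DGL = GL − DL + DG.
The resulting 16×7 matrix has rank 6, and its Smith normal form has invariant factors (1,1,1,1,1,1).

The boundary map ∂_3: C_3 → C_2 sends each 3-simplex σ to the alternating sum Σ_i (−1)^i (σ with its i-th vertex removed). For instance
  ∂BDGM = DGM − BGM + BDM − BDG.
The resulting 7×1 matrix has rank 1, and its Smith normal form has invariant factors (1).

Computing H_k = (kernel of ∂_k) / (image of ∂_{k+1}):

  H_0: rank C_0 − rank ∂_1 = 9 − 8 = 1, and the invariant factors of ∂_1 are all 1, so H_0 = Z.
  H_1: rank ker ∂_1 − rank ∂_2 = (16 − 8) − 6 = 2, and the invariant factors of ∂_2 are all 1, so H_1 = Z^2.
  H_2: rank ker ∂_2 − rank ∂_3 = (7 − 6) − 1 = 0, and the invariant factors of ∂_3 are all 1, so H_2 = 0.
  H_3: rank ker ∂_3 − rank ∂_4 = (1 − 1) − 0 = 0, and there is no ∂_4, so H_3 = 0.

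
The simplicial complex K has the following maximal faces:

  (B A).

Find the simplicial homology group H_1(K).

Fix the vertex order A < B and write every simplex with vertices in increasing order. Then dim K = 1 and the simplices of K are:

  0-simplices (2): A, B
  1-simplices (1): AB

Hence C_0 ≅ Z^2, C_1 ≅ Z^1.

∂_1: C_1 → C_0 maps an edge to its endpoints' difference, ∂[p,q] = q − p.
The 2×1 boundary matrix has rank 1 and Smith normal form diag(1).

Now H_k = ker ∂_k / im ∂_{k+1}, so:

  H_1: rank ker ∂_1 − rank ∂_2 = (1 − 1) − 0 = 0, and there is no ∂_2, so H_1 = 0.

(K is a triangulation of the 1-simplex.)

H_1 = 0.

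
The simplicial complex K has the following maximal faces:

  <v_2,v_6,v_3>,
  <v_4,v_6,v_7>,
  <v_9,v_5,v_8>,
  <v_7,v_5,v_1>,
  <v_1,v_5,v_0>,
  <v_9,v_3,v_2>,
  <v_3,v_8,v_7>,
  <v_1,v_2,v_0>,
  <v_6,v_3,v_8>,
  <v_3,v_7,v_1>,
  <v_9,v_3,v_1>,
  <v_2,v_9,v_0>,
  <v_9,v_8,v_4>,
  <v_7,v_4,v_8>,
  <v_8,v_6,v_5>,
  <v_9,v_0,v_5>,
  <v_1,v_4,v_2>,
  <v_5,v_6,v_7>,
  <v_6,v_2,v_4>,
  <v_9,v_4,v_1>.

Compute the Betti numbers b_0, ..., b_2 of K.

We work with the vertex ordering v_0 < v_1 < v_2 < v_3 < v_4 < v_5 < v_6 < v_7 < v_8 < v_9. The simplices of K, each written with vertices in increasing order, are:

  0-simplices (10): [v_0], [v_1], [v_2], [v_3], [v_4], [v_5], [v_6], [v_7], [v_8], [v_9]
  1-simplices (30): (30 of them)
  2-simplices (20): (20 of them)

giving chain groups C_0 ≅ Z^10, C_1 ≅ Z^30, C_2 ≅ Z^20.

∂_1: C_1 → C_0 sends each edge [p,q] (with p < q) to q − p.
The 10×30 boundary matrix has rank 9 and Smith normal form diag(1,1,1,1,1,1,1,1,1).

Boundary ∂_2: C_2 → C_1 maps a triangle to the signed sum of its edges. For instance
  ∂[v_2,v_3,v_6] = [v_3,v_6] − [v_2,v_6] + [v_2,v_3],
  ∂[v_1,v_3,v_7] = [v_3,v_7] − [v_1,v_7] + [v_1,v_3].
As a 30×20 matrix over Z this has rank 20, with invariant factors (1,1,1,1,1,1,1,1,1,1,1,1,1,1,1,1,1,1,1,2).

From H_k ≅ ker(∂_k) / im(∂_{k+1}) we obtain:

  H_0: rank C_0 − rank ∂_1 = 10 − 9 = 1, and the invariant factors of ∂_1 are all 1, so H_0 = Z.
  H_1: rank ker ∂_1 − rank ∂_2 = (30 − 9) − 20 = 1, and ∂_2 has invariant factor 2 > 1, so H_1 = Z ⊕ Z/2Z.
  H_2: rank ker ∂_2 − rank ∂_3 = (20 − 20) − 0 = 0, and there is no ∂_3, so H_2 = 0.

As a check, the Euler characteristic is 10 − 30 + 20 = 0, which agrees with 1 − 1 + 0 = 0.

Hence the Betti numbers are b_0 = 1, b_1 = 1, b_2 = 0.

b_0 = 1, b_1 = 1, b_2 = 0.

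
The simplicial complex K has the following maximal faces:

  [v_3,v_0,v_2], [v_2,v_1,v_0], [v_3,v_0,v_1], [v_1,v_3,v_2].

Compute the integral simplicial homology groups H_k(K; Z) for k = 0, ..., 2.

Take the total order v_0 < v_1 < v_2 < v_3 on the vertex set. Then K (dimension 2) consists of the simplices:

  0-simplices (4): [v_0], [v_1], [v_2], [v_3]
  1-simplices (6): [v_0,v_1], [v_0,v_2], [v_0,v_3], [v_1,v_2], [v_1,v_3], [v_2,v_3]
  2-simplices (4): [v_0,v_1,v_2], [v_0,v_1,v_3], [v_0,v_2,v_3], [v_1,v_2,v_3]

giving chain groups C_0 ≅ Z^4, C_1 ≅ Z^6, C_2 ≅ Z^4.

∂_1: C_1 → C_0 is given by ∂[p,q] = [q] − [p]. For instance
  ∂[v_1,v_2] = [v_2] − [v_1].
The 4×6 boundary matrix has rank 3 and Smith normal form diag(1,1,1).

∂_2: C_2 → C_1 maps a triangle to the signed sum of its edges. For instance
  ∂[v_0,v_2,v_3] = [v_2,v_3] − [v_0,v_3] + [v_0,v_2],
  ∂[v_0,v_1,v_3] = [v_1,v_3] − [v_0,v_3] + [v_0,v_1].
The 6×4 boundary matrix has rank 3 and Smith normal form diag(1,1,1).

Reading off H_k = ker ∂_k / im ∂_{k+1}:

  H_0: rank C_0 − rank ∂_1 = 4 − 3 = 1, and the invariant factors of ∂_1 are all 1, so H_0 = Z.
  H_1: rank ker ∂_1 − rank ∂_2 = (6 − 3) − 3 = 0, and the invariant factors of ∂_2 are all 1, so H_1 = 0.
  H_2: rank ker ∂_2 − rank ∂_3 = (4 − 3) − 0 = 1, and there is no ∂_3, so H_2 = Z.

As a check, the Euler characteristic is 4 − 6 + 4 = 2, which agrees with 1 − 0 + 1 = 2.

H_0 ≅ Z,  H_1 = 0,  H_2 ≅ Z.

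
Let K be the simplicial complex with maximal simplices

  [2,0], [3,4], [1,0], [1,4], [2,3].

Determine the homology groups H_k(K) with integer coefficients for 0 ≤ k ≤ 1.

H_0 = Z,  H_1 = Z.

Order the vertices as 0 < 1 < 2 < 3 < 4. Listing each simplex with vertices in this order, K has dimension 1 with simplices:

  0-simplices (5): [0], [1], [2], [3], [4]
  1-simplices (5): [0,1], [0,2], [1,4], [2,3], [3,4]

so the chain groups are C_0 ≅ Z^5, C_1 ≅ Z^5.

Boundary ∂_1: C_1 → C_0 maps an edge to its endpoints' difference, ∂[p,q] = q − p. For instance
  ∂[3,4] = [4] − [3].
The resulting 5×5 matrix has rank 4, and its Smith normal form has invariant factors (1,1,1,1).

Reading off H_k = ker ∂_k / im ∂_{k+1}:

  H_0: rank C_0 − rank ∂_1 = 5 − 4 = 1, and the invariant factors of ∂_1 are all 1, so H_0 ≅ Z.
  H_1: rank ker ∂_1 − rank ∂_2 = (5 − 4) − 0 = 1, and there is no ∂_2, so H_1 ≅ Z.

As a check, the Euler characteristic is 5 − 5 = 0, which agrees with 1 − 1 = 0.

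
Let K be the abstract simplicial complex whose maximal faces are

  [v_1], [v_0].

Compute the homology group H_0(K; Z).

K has 2 vertices.
rank ∂_0 = 0, rank ∂_1 = 0 ⇒ b_0 = 2 − 0 − 0 = 2. So H_0 ≅ Z^2.

H_0 = Z^2.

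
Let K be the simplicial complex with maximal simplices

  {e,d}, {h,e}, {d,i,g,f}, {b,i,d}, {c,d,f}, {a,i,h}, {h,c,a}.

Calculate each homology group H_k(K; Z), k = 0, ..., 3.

Order the vertices as a < b < c < d < e < f < g < h < i. Listing each simplex with vertices in this order, K has dimension 3 with simplices:

  0-simplices (9): a, b, c, d, e, f, g, h, i
  1-simplices (17): ac, ah, ai, bd, bi, cd, cf, ch, de, df, dg, di, eh, fg, fi, gi, hi
  2-simplices (8): ach, ahi, bdi, cdf, dfg, dfi, dgi, fgi
  3-simplices (1): dfgi

Hence C_0 ≅ Z^9, C_1 ≅ Z^17, C_2 ≅ Z^8, C_3 ≅ Z^1.

Boundary ∂_1: C_1 → C_0 sends each edge [p,q] (with p < q) to q − p.
As a 9×17 matrix over Z this has rank 8, with invariant factors (1,1,1,1,1,1,1,1).

Boundary ∂_2: C_2 → C_1 maps a triangle to the signed sum of its edges. For instance
  ∂dgi = gi − di + dg,
  ∂dfi = fi − di + df.
The 17×8 boundary matrix has rank 7 and Smith normal form diag(1,1,1,1,1,1,1).

The boundary map ∂_3: C_3 → C_2 sends each 3-simplex σ to the alternating sum Σ_i (−1)^i (σ with its i-th vertex removed). For instance
  ∂dfgi = fgi − dgi + dfi − dfg.
The 8×1 boundary matrix has rank 1 and Smith normal form diag(1).

From H_k ≅ ker(∂_k) / im(∂_{k+1}) we obtain:

  H_0: rank C_0 − rank ∂_1 = 9 − 8 = 1, and the invariant factors of ∂_1 are all 1, so H_0 ≅ Z.
  H_1: rank ker ∂_1 − rank ∂_2 = (17 − 8) − 7 = 2, and the invariant factors of ∂_2 are all 1, so H_1 ≅ Z^2.
  H_2: rank ker ∂_2 − rank ∂_3 = (8 − 7) − 1 = 0, and the invariant factors of ∂_3 are all 1, so H_2 ≅ 0.
  H_3: rank ker ∂_3 − rank ∂_4 = (1 − 1) − 0 = 0, and there is no ∂_4, so H_3 ≅ 0.

H_0 = Z,  H_1 = Z^2,  H_2 = 0,  H_3 = 0.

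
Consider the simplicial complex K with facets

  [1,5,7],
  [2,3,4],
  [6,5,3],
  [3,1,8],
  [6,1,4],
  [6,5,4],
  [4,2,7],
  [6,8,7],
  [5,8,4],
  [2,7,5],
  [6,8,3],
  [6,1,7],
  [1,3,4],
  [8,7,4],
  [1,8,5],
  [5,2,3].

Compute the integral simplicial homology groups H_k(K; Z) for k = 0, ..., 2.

H_0 = Z,  H_1 = Z^2,  H_2 = Z.

Fix the vertex order 1 < 2 < 3 < 4 < 5 < 6 < 7 < 8 and write every simplex with vertices in increasing order. Then dim K = 2 and the simplices of K are:

  0-simplices (8): [1], [2], [3], [4], [5], [6], [7], [8]
  1-simplices (24): (24 of them)
  2-simplices (16): [1,3,4], [1,3,8], [1,4,6], [1,5,7], [1,5,8], [1,6,7], [2,3,4], [2,3,5], [2,4,7], [2,5,7], [3,5,6], [3,6,8], [4,5,6], [4,5,8], [4,7,8], [6,7,8]

giving chain groups C_0 ≅ Z^8, C_1 ≅ Z^24, C_2 ≅ Z^16.

The boundary map ∂_1: C_1 → C_0 maps an edge to its endpoints' difference, ∂[p,q] = q − p. For instance
  ∂[1,7] = [7] − [1].
The resulting 8×24 matrix has rank 7, and its Smith normal form has invariant factors (1,1,1,1,1,1,1).

The boundary map ∂_2: C_2 → C_1 sends each 2-simplex [p,q,r] to [q,r] − [p,r] + [p,q]. For instance
  ∂[2,3,5] = [3,5] − [2,5] + [2,3],
  ∂[1,3,8] = [3,8] − [1,8] + [1,3].
The 24×16 boundary matrix has rank 15 and Smith normal form diag(1,1,1,1,1,1,1,1,1,1,1,1,1,1,1).

Computing H_k = (kernel of ∂_k) / (image of ∂_{k+1}):

  H_0: rank C_0 − rank ∂_1 = 8 − 7 = 1, and the invariant factors of ∂_1 are all 1, so H_0 ≅ Z.
  H_1: rank ker ∂_1 − rank ∂_2 = (24 − 7) − 15 = 2, and the invariant factors of ∂_2 are all 1, so H_1 ≅ Z^2.
  H_2: rank ker ∂_2 − rank ∂_3 = (16 − 15) − 0 = 1, and there is no ∂_3, so H_2 ≅ Z.

(K is a triangulation of the torus T^2.)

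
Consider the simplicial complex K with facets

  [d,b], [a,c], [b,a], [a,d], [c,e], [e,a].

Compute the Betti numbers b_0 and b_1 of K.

Order the vertices as a < b < c < d < e. Listing each simplex with vertices in this order, K has dimension 1 with simplices:

  0-simplices (5): a, b, c, d, e
  1-simplices (6): ab, ac, ad, ae, bd, ce

giving chain groups C_0 ≅ Z^5, C_1 ≅ Z^6.

Boundary ∂_1: C_1 → C_0 sends each edge [p,q] (with p < q) to q − p. For instance
  ∂ce = e − c.
This gives a 5×6 integer matrix of rank 4; reducing to Smith normal form yields diagonal entries (1,1,1,1).

From H_k ≅ ker(∂_k) / im(∂_{k+1}) we obtain:

  H_0: rank C_0 − rank ∂_1 = 5 − 4 = 1, and the invariant factors of ∂_1 are all 1, so H_0 ≅ Z.
  H_1: rank ker ∂_1 − rank ∂_2 = (6 − 4) − 0 = 2, and there is no ∂_2, so H_1 ≅ Z^2.

(K is a triangulation of a wedge of 2 circles.)

Hence the Betti numbers are b_0 = 1, b_1 = 2.

b_0 = 1, b_1 = 2.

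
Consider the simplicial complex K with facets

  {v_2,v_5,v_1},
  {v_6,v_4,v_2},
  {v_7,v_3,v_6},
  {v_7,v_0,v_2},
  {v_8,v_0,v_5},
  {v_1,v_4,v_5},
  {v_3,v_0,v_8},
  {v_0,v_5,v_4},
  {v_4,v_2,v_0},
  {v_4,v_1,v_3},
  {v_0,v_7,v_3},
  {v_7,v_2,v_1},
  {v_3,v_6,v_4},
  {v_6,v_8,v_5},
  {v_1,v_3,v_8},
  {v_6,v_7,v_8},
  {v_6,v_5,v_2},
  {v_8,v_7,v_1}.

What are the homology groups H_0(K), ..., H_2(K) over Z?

We work with the vertex ordering v_0 < v_1 < v_2 < v_3 < v_4 < v_5 < v_6 < v_7 < v_8. The simplices of K, each written with vertices in increasing order, are:

  0-simplices (9): [v_0], [v_1], [v_2], [v_3], [v_4], [v_5], [v_6], [v_7], [v_8]
  1-simplices (27): (27 of them)
  2-simplices (18): (18 of them)

giving chain groups C_0 ≅ Z^9, C_1 ≅ Z^27, C_2 ≅ Z^18.

The boundary map ∂_1: C_1 → C_0 maps an edge to its endpoints' difference, ∂[p,q] = q − p.
The resulting 9×27 matrix has rank 8, and its Smith normal form has invariant factors (1,1,1,1,1,1,1,1).

The boundary map ∂_2: C_2 → C_1 acts by ∂[p,q,r] = [q,r] − [p,r] + [p,q]. For instance
  ∂[v_0,v_4,v_5] = [v_4,v_5] − [v_0,v_5] + [v_0,v_4],
  ∂[v_3,v_4,v_6] = [v_4,v_6] − [v_3,v_6] + [v_3,v_4].
As a 27×18 matrix over Z this has rank 18, with invariant factors (1,1,1,1,1,1,1,1,1,1,1,1,1,1,1,1,1,2).

Computing H_k = (kernel of ∂_k) / (image of ∂_{k+1}):

  H_0: rank C_0 − rank ∂_1 = 9 − 8 = 1, and the invariant factors of ∂_1 are all 1, so H_0 = Z.
  H_1: rank ker ∂_1 − rank ∂_2 = (27 − 8) − 18 = 1, and ∂_2 has invariant factor 2 > 1, so H_1 = Z ⊕ Z/2.
  H_2: rank ker ∂_2 − rank ∂_3 = (18 − 18) − 0 = 0, and there is no ∂_3, so H_2 = 0.

H_0 ≅ Z,  H_1 ≅ Z ⊕ Z/2,  H_2 = 0.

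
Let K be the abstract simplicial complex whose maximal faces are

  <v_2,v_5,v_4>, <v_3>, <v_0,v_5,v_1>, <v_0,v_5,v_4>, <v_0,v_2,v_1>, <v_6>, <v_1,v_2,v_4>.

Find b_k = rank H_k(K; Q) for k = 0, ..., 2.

We work with the vertex ordering v_0 < v_1 < v_2 < v_3 < v_4 < v_5 < v_6. The simplices of K, each written with vertices in increasing order, are:

  0-simplices (7): [v_0], [v_1], [v_2], [v_3], [v_4], [v_5], [v_6]
  1-simplices (10): [v_0,v_1], [v_0,v_2], [v_0,v_4], [v_0,v_5], [v_1,v_2], [v_1,v_4], [v_1,v_5], [v_2,v_4], [v_2,v_5], [v_4,v_5]
  2-simplices (5): [v_0,v_1,v_2], [v_0,v_1,v_5], [v_0,v_4,v_5], [v_1,v_2,v_4], [v_2,v_4,v_5]

Hence C_0 ≅ Z^7, C_1 ≅ Z^10, C_2 ≅ Z^5.

Boundary ∂_1: C_1 → C_0 is given by ∂[p,q] = [q] − [p].
The 7×10 boundary matrix has rank 4 and Smith normal form diag(1,1,1,1).

∂_2: C_2 → C_1 acts by ∂[p,q,r] = [q,r] − [p,r] + [p,q]. For instance
  ∂[v_0,v_1,v_5] = [v_1,v_5] − [v_0,v_5] + [v_0,v_1],
  ∂[v_0,v_1,v_2] = [v_1,v_2] − [v_0,v_2] + [v_0,v_1].
As a 10×5 matrix over Z this has rank 5, with invariant factors (1,1,1,1,1).

Now H_k = ker ∂_k / im ∂_{k+1}, so:

  H_0: rank C_0 − rank ∂_1 = 7 − 4 = 3, and the invariant factors of ∂_1 are all 1, so H_0 ≅ Z^3.
  H_1: rank ker ∂_1 − rank ∂_2 = (10 − 4) − 5 = 1, and the invariant factors of ∂_2 are all 1, so H_1 ≅ Z.
  H_2: rank ker ∂_2 − rank ∂_3 = (5 − 5) − 0 = 0, and there is no ∂_3, so H_2 ≅ 0.

Hence the Betti numbers are b_0 = 3, b_1 = 1, b_2 = 0.

b_0 = 3, b_1 = 1, b_2 = 0.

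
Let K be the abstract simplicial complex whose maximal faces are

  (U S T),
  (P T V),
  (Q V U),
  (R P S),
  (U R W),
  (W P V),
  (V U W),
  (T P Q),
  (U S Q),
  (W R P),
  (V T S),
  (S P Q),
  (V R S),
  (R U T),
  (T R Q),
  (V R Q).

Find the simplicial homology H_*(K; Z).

H_0 = Z,  H_1 = Z^2,  H_2 = Z.

Fix the vertex order P < Q < R < S < T < U < V < W and write every simplex with vertices in increasing order. Then dim K = 2 and the simplices of K are:

  0-simplices (8): P, Q, R, S, T, U, V, W
  1-simplices (24): PQ, PR, PS, PT, PV, PW, QR, QS, QT, QU, QV, RS, RT, RU, RV, RW, ST, SU, SV, TU, TV, UV, UW, VW
  2-simplices (16): PQS, PQT, PRS, PRW, PTV, PVW, QRT, QRV, QSU, QUV, RSV, RTU, RUW, STU, STV, UVW

giving chain groups C_0 ≅ Z^8, C_1 ≅ Z^24, C_2 ≅ Z^16.

Boundary ∂_1: C_1 → C_0 maps an edge to its endpoints' difference, ∂[p,q] = q − p. For instance
  ∂UW = W − U.
The 8×24 boundary matrix has rank 7 and Smith normal form diag(1,1,1,1,1,1,1).

The boundary map ∂_2: C_2 → C_1 sends each 2-simplex [p,q,r] to [q,r] − [p,r] + [p,q]. For instance
  ∂QRT = RT − QT + QR,
  ∂PQT = QT − PT + PQ.
The resulting 24×16 matrix has rank 15, and its Smith normal form has invariant factors (1,1,1,1,1,1,1,1,1,1,1,1,1,1,1).

From H_k ≅ ker(∂_k) / im(∂_{k+1}) we obtain:

  H_0: rank C_0 − rank ∂_1 = 8 − 7 = 1, and the invariant factors of ∂_1 are all 1, so H_0 = Z.
  H_1: rank ker ∂_1 − rank ∂_2 = (24 − 7) − 15 = 2, and the invariant factors of ∂_2 are all 1, so H_1 = Z^2.
  H_2: rank ker ∂_2 − rank ∂_3 = (16 − 15) − 0 = 1, and there is no ∂_3, so H_2 = Z.

(K is a triangulation of the torus T^2.)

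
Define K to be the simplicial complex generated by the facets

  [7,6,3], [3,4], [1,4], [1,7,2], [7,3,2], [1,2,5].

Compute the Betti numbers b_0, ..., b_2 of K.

b_0 = 1, b_1 = 1, b_2 = 0.

K has 7 vertices, 11 edges, 4 triangles.
rank ∂_0 = 0, rank ∂_1 = 6 ⇒ b_0 = 7 − 0 − 6 = 1; all invariant factors of ∂_1 are 1 so no torsion. So H_0 ≅ Z.
rank ∂_1 = 6, rank ∂_2 = 4 ⇒ b_1 = 11 − 6 − 4 = 1; all invariant factors of ∂_2 are 1 so no torsion. So H_1 ≅ Z.
rank ∂_2 = 4, rank ∂_3 = 0 ⇒ b_2 = 4 − 4 − 0 = 0. So H_2 ≅ 0.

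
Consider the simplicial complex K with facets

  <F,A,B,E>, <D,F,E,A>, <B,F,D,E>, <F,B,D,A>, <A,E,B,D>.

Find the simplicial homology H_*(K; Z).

H_0 ≅ Z,  H_1 = 0,  H_2 = 0,  H_3 ≅ Z.

We work with the vertex ordering A < B < D < E < F. The simplices of K, each written with vertices in increasing order, are:

  0-simplices (5): A, B, D, E, F
  1-simplices (10): AB, AD, AE, AF, BD, BE, BF, DE, DF, EF
  2-simplices (10): ABD, ABE, ABF, ADE, ADF, AEF, BDE, BDF, BEF, DEF
  3-simplices (5): ABDE, ABDF, ABEF, ADEF, BDEF

Hence C_0 ≅ Z^5, C_1 ≅ Z^10, C_2 ≅ Z^10, C_3 ≅ Z^5.

∂_1: C_1 → C_0 sends each edge [p,q] (with p < q) to q − p.
This gives a 5×10 integer matrix of rank 4; reducing to Smith normal form yields diagonal entries (1,1,1,1).

Boundary ∂_2: C_2 → C_1 sends each 2-simplex [p,q,r] to [q,r] − [p,r] + [p,q]. For instance
  ∂BDE = DE − BE + BD,
  ∂ABE = BE − AE + AB.
This gives a 10×10 integer matrix of rank 6; reducing to Smith normal form yields diagonal entries (1,1,1,1,1,1).

Boundary ∂_3: C_3 → C_2 sends each 3-simplex σ to the alternating sum Σ_i (−1)^i (σ with its i-th vertex removed). For instance
  ∂ABEF = BEF − AEF + ABF − ABE,
  ∂ADEF = DEF − AEF + ADF − ADE.
This gives a 10×5 integer matrix of rank 4; reducing to Smith normal form yields diagonal entries (1,1,1,1).

Now H_k = ker ∂_k / im ∂_{k+1}, so:

  H_0: rank C_0 − rank ∂_1 = 5 − 4 = 1, and the invariant factors of ∂_1 are all 1, so H_0 = Z.
  H_1: rank ker ∂_1 − rank ∂_2 = (10 − 4) − 6 = 0, and the invariant factors of ∂_2 are all 1, so H_1 = 0.
  H_2: rank ker ∂_2 − rank ∂_3 = (10 − 6) − 4 = 0, and the invariant factors of ∂_3 are all 1, so H_2 = 0.
  H_3: rank ker ∂_3 − rank ∂_4 = (5 − 4) − 0 = 1, and there is no ∂_4, so H_3 = Z.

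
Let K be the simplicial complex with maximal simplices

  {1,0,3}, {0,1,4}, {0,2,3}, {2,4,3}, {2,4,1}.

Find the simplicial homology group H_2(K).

H_2 = 0.

K has 5 vertices, 10 edges, 5 triangles.
rank ∂_2 = 5, rank ∂_3 = 0 ⇒ b_2 = 5 − 5 − 0 = 0. So H_2 = 0.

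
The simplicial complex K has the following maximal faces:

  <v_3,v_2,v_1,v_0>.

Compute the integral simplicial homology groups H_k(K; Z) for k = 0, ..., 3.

H_0 = Z,  H_1 = 0,  H_2 = 0,  H_3 = 0.

Take the total order v_0 < v_1 < v_2 < v_3 on the vertex set. Then K (dimension 3) consists of the simplices:

  0-simplices (4): [v_0], [v_1], [v_2], [v_3]
  1-simplices (6): [v_0,v_1], [v_0,v_2], [v_0,v_3], [v_1,v_2], [v_1,v_3], [v_2,v_3]
  2-simplices (4): [v_0,v_1,v_2], [v_0,v_1,v_3], [v_0,v_2,v_3], [v_1,v_2,v_3]
  3-simplices (1): [v_0,v_1,v_2,v_3]

Hence C_0 ≅ Z^4, C_1 ≅ Z^6, C_2 ≅ Z^4, C_3 ≅ Z^1.

∂_1: C_1 → C_0 is given by ∂[p,q] = [q] − [p]. For instance
  ∂[v_1,v_2] = [v_2] − [v_1].
The 4×6 boundary matrix has rank 3 and Smith normal form diag(1,1,1).

Boundary ∂_2: C_2 → C_1 acts by ∂[p,q,r] = [q,r] − [p,r] + [p,q]. For instance
  ∂[v_0,v_1,v_3] = [v_1,v_3] − [v_0,v_3] + [v_0,v_1],
  ∂[v_0,v_1,v_2] = [v_1,v_2] − [v_0,v_2] + [v_0,v_1].
This gives a 6×4 integer matrix of rank 3; reducing to Smith normal form yields diagonal entries (1,1,1).

The boundary map ∂_3: C_3 → C_2 sends each 3-simplex σ to the alternating sum Σ_i (−1)^i (σ with its i-th vertex removed). For instance
  ∂[v_0,v_1,v_2,v_3] = [v_1,v_2,v_3] − [v_0,v_2,v_3] + [v_0,v_1,v_3] − [v_0,v_1,v_2].
The resulting 4×1 matrix has rank 1, and its Smith normal form has invariant factors (1).

Reading off H_k = ker ∂_k / im ∂_{k+1}:

  H_0: rank C_0 − rank ∂_1 = 4 − 3 = 1, and the invariant factors of ∂_1 are all 1, so H_0 = Z.
  H_1: rank ker ∂_1 − rank ∂_2 = (6 − 3) − 3 = 0, and the invariant factors of ∂_2 are all 1, so H_1 = 0.
  H_2: rank ker ∂_2 − rank ∂_3 = (4 − 3) − 1 = 0, and the invariant factors of ∂_3 are all 1, so H_2 = 0.
  H_3: rank ker ∂_3 − rank ∂_4 = (1 − 1) − 0 = 0, and there is no ∂_4, so H_3 = 0.

As a check, the Euler characteristic is 4 − 6 + 4 − 1 = 1, which agrees with 1 − 0 + 0 − 0 = 1.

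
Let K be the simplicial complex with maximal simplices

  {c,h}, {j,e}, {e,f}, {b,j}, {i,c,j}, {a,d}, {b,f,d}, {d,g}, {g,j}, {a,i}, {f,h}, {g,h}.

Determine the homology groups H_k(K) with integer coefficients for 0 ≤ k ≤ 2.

K has 10 vertices, 16 edges, 2 triangles.
rank ∂_0 = 0, rank ∂_1 = 9 ⇒ b_0 = 10 − 0 − 9 = 1; all invariant factors of ∂_1 are 1 so no torsion. So H_0 = Z.
rank ∂_1 = 9, rank ∂_2 = 2 ⇒ b_1 = 16 − 9 − 2 = 5; all invariant factors of ∂_2 are 1 so no torsion. So H_1 = Z^5.
rank ∂_2 = 2, rank ∂_3 = 0 ⇒ b_2 = 2 − 2 − 0 = 0. So H_2 = 0.

H_0 ≅ Z,  H_1 ≅ Z^5,  H_2 = 0.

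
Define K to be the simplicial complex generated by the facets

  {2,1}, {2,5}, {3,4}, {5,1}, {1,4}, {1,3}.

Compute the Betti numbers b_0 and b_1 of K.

K has 5 vertices, 6 edges.
rank ∂_0 = 0, rank ∂_1 = 4 ⇒ b_0 = 5 − 0 − 4 = 1; all invariant factors of ∂_1 are 1 so no torsion. So H_0 = Z.
rank ∂_1 = 4, rank ∂_2 = 0 ⇒ b_1 = 6 − 4 − 0 = 2. So H_1 = Z^2.

b_0 = 1, b_1 = 2.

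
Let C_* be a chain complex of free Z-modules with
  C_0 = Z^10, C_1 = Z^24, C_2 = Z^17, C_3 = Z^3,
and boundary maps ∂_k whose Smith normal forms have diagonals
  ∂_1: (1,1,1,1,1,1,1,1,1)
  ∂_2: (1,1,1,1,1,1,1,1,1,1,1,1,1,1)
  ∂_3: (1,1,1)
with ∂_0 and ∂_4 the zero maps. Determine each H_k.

H_0 ≅ Z,  H_1 ≅ Z,  H_2 = 0,  H_3 = 0.

H_0: b_0 = 10 − 0 − 9 = 1; torsion from ∂_1 factors > 1: none. So H_0 ≅ Z.
H_1: b_1 = 24 − 9 − 14 = 1; torsion from ∂_2 factors > 1: none. So H_1 ≅ Z.
H_2: b_2 = 17 − 14 − 3 = 0; torsion from ∂_3 factors > 1: none. So H_2 ≅ 0.
H_3: b_3 = 3 − 3 − 0 = 0; torsion from ∂_4 factors > 1: none. So H_3 ≅ 0.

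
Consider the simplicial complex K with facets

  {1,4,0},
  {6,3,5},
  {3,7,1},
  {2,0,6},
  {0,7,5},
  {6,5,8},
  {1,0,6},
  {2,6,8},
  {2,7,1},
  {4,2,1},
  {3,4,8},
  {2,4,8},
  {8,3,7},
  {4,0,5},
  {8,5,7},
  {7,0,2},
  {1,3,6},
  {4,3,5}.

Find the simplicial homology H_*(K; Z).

We work with the vertex ordering 0 < 1 < 2 < 3 < 4 < 5 < 6 < 7 < 8. The simplices of K, each written with vertices in increasing order, are:

  0-simplices (9): [0], [1], [2], [3], [4], [5], [6], [7], [8]
  1-simplices (27): (27 of them)
  2-simplices (18): [0,1,4], [0,1,6], [0,2,6], [0,2,7], [0,4,5], [0,5,7], [1,2,4], [1,2,7], [1,3,6], [1,3,7], [2,4,8], [2,6,8], [3,4,5], [3,4,8], [3,5,6], [3,7,8], [5,6,8], [5,7,8]

so the chain groups are C_0 ≅ Z^9, C_1 ≅ Z^27, C_2 ≅ Z^18.

Boundary ∂_1: C_1 → C_0 is given by ∂[p,q] = [q] − [p]. For instance
  ∂[0,6] = [6] − [0].
The resulting 9×27 matrix has rank 8, and its Smith normal form has invariant factors (1,1,1,1,1,1,1,1).

∂_2: C_2 → C_1 sends each 2-simplex [p,q,r] to [q,r] − [p,r] + [p,q]. For instance
  ∂[1,2,4] = [2,4] − [1,4] + [1,2],
  ∂[1,3,7] = [3,7] − [1,7] + [1,3].
As a 27×18 matrix over Z this has rank 18, with invariant factors (1,1,1,1,1,1,1,1,1,1,1,1,1,1,1,1,1,2).

Reading off H_k = ker ∂_k / im ∂_{k+1}:

  H_0: rank C_0 − rank ∂_1 = 9 − 8 = 1, and the invariant factors of ∂_1 are all 1, so H_0 = Z.
  H_1: rank ker ∂_1 − rank ∂_2 = (27 − 8) − 18 = 1, and ∂_2 has invariant factor 2 > 1, so H_1 = Z ⊕ Z/2Z.
  H_2: rank ker ∂_2 − rank ∂_3 = (18 − 18) − 0 = 0, and there is no ∂_3, so H_2 = 0.

As a check, the Euler characteristic is 9 − 27 + 18 = 0, which agrees with 1 − 1 + 0 = 0.

H_0 = Z,  H_1 = Z ⊕ Z/2Z,  H_2 = 0.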